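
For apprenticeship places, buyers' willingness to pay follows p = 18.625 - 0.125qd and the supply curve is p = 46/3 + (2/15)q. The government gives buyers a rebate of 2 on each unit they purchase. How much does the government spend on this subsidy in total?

Pre-subsidy: 18.625 - 0.125q = 46/3 + (2/15)q gives q* = 395/31 and p* = 528/31.
With the rebate, buyers effectively pay pb = ps − 2, where ps is the price sellers receive.
On the curves, pb = 18.625 - 0.125q and ps = 46/3 + (2/15)q; the wedge ps − pb = 2 gives 46/3 + (2/15)q − (18.625 - 0.125q) = 2, so q' = 635/31.
Then pb = 18.625 − 0.125·(635/31) = 498/31 and ps = 46/3 + (2/15)·(635/31) = 560/31.
Government outlay = subsidy × quantity = 2 × 635/31 = 1270/31.

Government cost = 1270/31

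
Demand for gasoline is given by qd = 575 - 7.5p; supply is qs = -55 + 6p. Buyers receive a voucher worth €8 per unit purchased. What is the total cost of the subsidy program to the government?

Government cost = 6040/3

Pre-subsidy: 575 - 7.5p = -55 + 6p gives p* = 140/3, q* = 225.
With the rebate, buyers effectively pay pb = ps − 8, where ps is the price sellers receive.
Demand in terms of ps becomes qd = 575 − 7.5(ps − 8) = 635 - 7.5ps. Setting this equal to supply: 635 - 7.5ps = -55 + 6ps, so ps = 460/9.
Buyers pay pb = 460/9 − 8 = 388/9; q' = -55 + 6·(460/9) = 755/3.
Government outlay = subsidy × quantity = 8 × 755/3 = 6040/3.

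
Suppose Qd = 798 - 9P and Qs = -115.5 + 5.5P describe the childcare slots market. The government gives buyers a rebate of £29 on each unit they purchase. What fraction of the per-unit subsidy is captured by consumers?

Consumer share = 11/29

Pre-subsidy: 798 - 9P = -115.5 + 5.5P gives P* = 63, Q* = 231.
With the rebate, buyers effectively pay Pb = Ps − 29, where Ps is the price sellers receive.
Demand in terms of Ps becomes Qd = 798 − 9(Ps − 29) = 1059 - 9Ps. Setting this equal to supply: 1059 - 9Ps = -115.5 + 5.5Ps, so Ps = 81.
Buyers pay Pb = 81 − 29 = 52; Q' = -115.5 + 5.5·81 = 330.
Buyers' price falls by P* − Pb = 63 − 52 = 11; sellers' price rises by Ps − P* = 81 − 63 = 18.
So consumers capture 11/29 = 11/29 of each unit of subsidy.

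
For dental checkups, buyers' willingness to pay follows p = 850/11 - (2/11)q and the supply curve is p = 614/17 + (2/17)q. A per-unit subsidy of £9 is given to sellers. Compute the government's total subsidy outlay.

Government cost = 84411/56

Pre-subsidy: 850/11 - (2/11)q = 614/17 + (2/17)q gives q* = 962/7 and p* = 366/7.
With the subsidy, sellers receive ps = pb + 9 for each unit, where pb is the price buyers pay.
On the curves, pb = 850/11 - (2/11)q and ps = 614/17 + (2/17)q; the wedge ps − pb = 9 gives 614/17 + (2/17)q − (850/11 - (2/11)q) = 9, so q' = 9379/56.
Then pb = 850/11 − (2/11)·(9379/56) = 1311/28 and ps = 614/17 + (2/17)·(9379/56) = 1563/28.
Government outlay = subsidy × quantity = 9 × 9379/56 = 84411/56.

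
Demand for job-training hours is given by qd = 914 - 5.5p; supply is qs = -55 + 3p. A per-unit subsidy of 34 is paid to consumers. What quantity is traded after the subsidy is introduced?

q' = 353

Pre-subsidy: 914 - 5.5p = -55 + 3p gives p* = 114, q* = 287.
With the rebate, buyers effectively pay pb = ps − 34, where ps is the price sellers receive.
Demand in terms of ps becomes qd = 914 − 5.5(ps − 34) = 1101 - 5.5ps. Setting this equal to supply: 1101 - 5.5ps = -55 + 3ps, so ps = 136.
Buyers pay pb = 136 − 34 = 102; q' = -55 + 3·136 = 353.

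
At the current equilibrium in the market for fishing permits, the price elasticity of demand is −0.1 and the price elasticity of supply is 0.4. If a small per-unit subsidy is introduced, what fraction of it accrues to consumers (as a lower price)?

Consumer share = 0.8

For a small subsidy around the equilibrium, the benefit split depends on the relative slopes, which at a point are proportional to the elasticities.
Buyer share = εs/(εs + |εd|) = 0.4/(0.4 + 0.1) = 0.8; seller share = |εd|/(εs + |εd|) = 0.2.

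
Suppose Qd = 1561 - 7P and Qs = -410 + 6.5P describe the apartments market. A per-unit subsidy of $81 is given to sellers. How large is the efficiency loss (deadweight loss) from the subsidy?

Deadweight loss = $11056.5

Pre-subsidy: 1561 - 7P = -410 + 6.5P gives P* = 146, Q* = 539.
With the subsidy, sellers receive Ps = Pb + 81 for each unit, where Pb is the price buyers pay.
Supply in terms of Pb becomes Qs = -410 + 6.5(Pb + 81) = 116.5 + 6.5Pb. Setting this equal to demand: 1561 - 7Pb = 116.5 + 6.5Pb, so Pb = 107.
Sellers receive Ps = 107 + 81 = 188; Q' = 1561 − 7·107 = 812.
The subsidy expands output by 812 − 539 = 273 past the efficient level; on those units the gap between marginal cost and willingness to pay runs from 0 up to 81.
DWL = ½ × 81 × 273 = 11056.5.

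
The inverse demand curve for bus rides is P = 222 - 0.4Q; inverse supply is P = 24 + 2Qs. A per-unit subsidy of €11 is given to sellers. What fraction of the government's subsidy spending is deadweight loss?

Pre-subsidy: 222 - 0.4Q = 24 + 2Q gives Q* = 82.5 and P* = 189.
With the subsidy, sellers receive Ps = Pb + 11 for each unit, where Pb is the price buyers pay.
On the curves, Pb = 222 - 0.4Q and Ps = 24 + 2Q; the wedge Ps − Pb = 11 gives 24 + 2Q − (222 - 0.4Q) = 11, so Q' = 1045/12.
Then Pb = 222 − 0.4·(1045/12) = 1123/6 and Ps = 24 + 2·(1045/12) = 1189/6.
ΔCS = ½(82.5 + 1045/12)(189 − 1123/6) = 22385/144; ΔPS = ½(82.5 + 1045/12)(1189/6 − 189) = 111925/144.
Government spending = 11 × 1045/12 = 11495/12.
DWL = ½ × 11 × (1045/12 − 82.5) = 605/24; fraction = (605/24) / (11495/12) = 1/38.

DWL / government spending = 1/38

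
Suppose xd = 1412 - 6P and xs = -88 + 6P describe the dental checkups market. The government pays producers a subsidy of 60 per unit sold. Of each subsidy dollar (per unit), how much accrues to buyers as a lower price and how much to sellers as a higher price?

Buyers gain 30 per unit; sellers gain 30 per unit

Pre-subsidy: 1412 - 6P = -88 + 6P gives P* = 125, x* = 662.
With the subsidy, sellers receive Ps = Pb + 60 for each unit, where Pb is the price buyers pay.
Supply in terms of Pb becomes xs = -88 + 6(Pb + 60) = 272 + 6Pb. Setting this equal to demand: 1412 - 6Pb = 272 + 6Pb, so Pb = 95.
Sellers receive Ps = 95 + 60 = 155; x' = 1412 − 6·95 = 842.
Buyers' price falls by P* − Pb = 125 − 95 = 30; sellers' price rises by Ps − P* = 155 − 125 = 30.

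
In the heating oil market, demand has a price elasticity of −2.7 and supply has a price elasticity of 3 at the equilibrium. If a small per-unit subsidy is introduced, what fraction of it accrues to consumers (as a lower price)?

For a small subsidy around the equilibrium, the benefit split depends on the relative slopes, which at a point are proportional to the elasticities.
Buyer share = εs/(εs + |εd|) = 3/(3 + 2.7) = 10/19; seller share = |εd|/(εs + |εd|) = 9/19.

Consumer share = 10/19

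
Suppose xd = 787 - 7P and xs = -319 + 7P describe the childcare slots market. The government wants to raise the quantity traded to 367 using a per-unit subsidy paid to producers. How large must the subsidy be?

Required subsidy s = 38 per unit

At x = 367, invert demand for the buyer price: Pb = (787 − 367)/7 = 60; invert supply for the seller price: Ps = (367 − (-319))/7 = 98.
The subsidy must fill the gap: s = Ps − Pb = 98 − 60 = 38.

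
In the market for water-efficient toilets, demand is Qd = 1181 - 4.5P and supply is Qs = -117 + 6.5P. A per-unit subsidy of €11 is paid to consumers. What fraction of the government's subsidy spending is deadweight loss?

DWL / government spending = 9/418

Pre-subsidy: 1181 - 4.5P = -117 + 6.5P gives P* = 118, Q* = 650.
With the rebate, buyers effectively pay Pb = Ps − 11, where Ps is the price sellers receive.
Demand in terms of Ps becomes Qd = 1181 − 4.5(Ps − 11) = 1230.5 - 4.5Ps. Setting this equal to supply: 1230.5 - 4.5Ps = -117 + 6.5Ps, so Ps = 122.5.
Buyers pay Pb = 122.5 − 11 = 111.5; Q' = -117 + 6.5·122.5 = 679.25.
ΔCS = ½(650 + 679.25)(118 − 111.5) = 4320.0625; ΔPS = ½(650 + 679.25)(122.5 − 118) = 2990.8125.
Government spending = 11 × 679.25 = 7471.75.
DWL = ½ × 11 × (679.25 − 650) = 160.875; fraction = 160.875 / 7471.75 = 9/418.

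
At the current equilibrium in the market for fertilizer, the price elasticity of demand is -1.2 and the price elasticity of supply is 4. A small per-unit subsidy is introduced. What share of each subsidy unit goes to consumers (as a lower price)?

For a small subsidy around the equilibrium, the benefit split depends on the relative slopes, which at a point are proportional to the elasticities.
Buyer share = εs/(εs + |εd|) = 4/(4 + 1.2) = 10/13; seller share = |εd|/(εs + |εd|) = 3/13.

Consumer share = 10/13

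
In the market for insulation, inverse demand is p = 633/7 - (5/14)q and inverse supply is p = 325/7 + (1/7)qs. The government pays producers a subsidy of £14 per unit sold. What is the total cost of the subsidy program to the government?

Government cost = £1624

Pre-subsidy: 633/7 - (5/14)q = 325/7 + (1/7)q gives q* = 88 and p* = 59.
With the subsidy, sellers receive ps = pb + 14 for each unit, where pb is the price buyers pay.
On the curves, pb = 633/7 - (5/14)q and ps = 325/7 + (1/7)q; the wedge ps − pb = 14 gives 325/7 + (1/7)q − (633/7 - (5/14)q) = 14, so q' = 116.
Then pb = 633/7 − (5/14)·116 = 49 and ps = 325/7 + (1/7)·116 = 63.
Government outlay = subsidy × quantity = 14 × 116 = 1624.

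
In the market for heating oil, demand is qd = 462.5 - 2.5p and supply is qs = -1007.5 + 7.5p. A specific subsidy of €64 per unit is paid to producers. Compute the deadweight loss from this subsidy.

Deadweight loss = €3840

Pre-subsidy: 462.5 - 2.5p = -1007.5 + 7.5p gives p* = 147, q* = 95.
With the subsidy, sellers receive ps = pb + 64 for each unit, where pb is the price buyers pay.
Supply in terms of pb becomes qs = -1007.5 + 7.5(pb + 64) = -527.5 + 7.5pb. Setting this equal to demand: 462.5 - 2.5pb = -527.5 + 7.5pb, so pb = 99.
Sellers receive ps = 99 + 64 = 163; q' = 462.5 − 2.5·99 = 215.
The subsidy expands output by 215 − 95 = 120 past the efficient level; on those units the gap between marginal cost and willingness to pay runs from 0 up to 64.
DWL = ½ × 64 × 120 = 3840.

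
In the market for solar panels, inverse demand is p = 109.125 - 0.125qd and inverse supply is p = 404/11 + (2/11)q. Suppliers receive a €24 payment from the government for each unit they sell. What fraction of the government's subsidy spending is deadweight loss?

Pre-subsidy: 109.125 - 0.125q = 404/11 + (2/11)q gives q* = 6371/27 and p* = 2150/27.
With the subsidy, sellers receive ps = pb + 24 for each unit, where pb is the price buyers pay.
On the curves, pb = 109.125 - 0.125q and ps = 404/11 + (2/11)q; the wedge ps − pb = 24 gives 404/11 + (2/11)q − (109.125 - 0.125q) = 24, so q' = 8483/27.
Then pb = 109.125 − 0.125·(8483/27) = 1886/27 and ps = 404/11 + (2/11)·(8483/27) = 2534/27.
ΔCS = ½(6371/27 + 8483/27)(2150/27 − 1886/27) = 653576/243; ΔPS = ½(6371/27 + 8483/27)(2534/27 − 2150/27) = 950656/243.
Government spending = 24 × 8483/27 = 67864/9.
DWL = ½ × 24 × (8483/27 − 6371/27) = 2816/3; fraction = (2816/3) / (67864/9) = 1056/8483.

DWL / government spending = 1056/8483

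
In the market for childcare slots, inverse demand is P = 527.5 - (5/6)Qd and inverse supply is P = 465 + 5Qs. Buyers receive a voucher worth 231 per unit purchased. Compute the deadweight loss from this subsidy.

Pre-subsidy: 527.5 - (5/6)Q = 465 + 5Q gives Q* = 75/7 and P* = 3630/7.
With the rebate, buyers effectively pay Pb = Ps − 231, where Ps is the price sellers receive.
On the curves, Pb = 527.5 - (5/6)Q and Ps = 465 + 5Q; the wedge Ps − Pb = 231 gives 465 + 5Q − (527.5 - (5/6)Q) = 231, so Q' = 1761/35.
Then Pb = 527.5 − (5/6)·(1761/35) = 3399/7 and Ps = 465 + 5·(1761/35) = 5016/7.
The subsidy expands output by 1761/35 − 75/7 = 39.6 past the efficient level; on those units the gap between marginal cost and willingness to pay runs from 0 up to 231.
DWL = ½ × 231 × 39.6 = 4573.8.

Deadweight loss = 4573.8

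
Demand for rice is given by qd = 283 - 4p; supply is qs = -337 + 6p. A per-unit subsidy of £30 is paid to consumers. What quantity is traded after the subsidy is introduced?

Pre-subsidy: 283 - 4p = -337 + 6p gives p* = 62, q* = 35.
With the rebate, buyers effectively pay pb = ps − 30, where ps is the price sellers receive.
Demand in terms of ps becomes qd = 283 − 4(ps − 30) = 403 - 4ps. Setting this equal to supply: 403 - 4ps = -337 + 6ps, so ps = 74.
Buyers pay pb = 74 − 30 = 44; q' = -337 + 6·74 = 107.

q' = 107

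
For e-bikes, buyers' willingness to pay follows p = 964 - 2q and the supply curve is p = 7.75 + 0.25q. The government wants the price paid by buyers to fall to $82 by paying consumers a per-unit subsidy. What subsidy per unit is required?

Required subsidy s = $36 per unit

At a buyer price of 82, quantity demanded is 482 − 0.5·82 = 441.
Sellers supply 441 only when they receive ps = 7.75 + 0.25·441 = 118.
s = ps − pb = 118 − 82 = 36.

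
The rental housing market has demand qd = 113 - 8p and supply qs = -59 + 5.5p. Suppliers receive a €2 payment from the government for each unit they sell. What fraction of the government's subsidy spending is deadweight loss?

DWL / government spending = 88/475

Pre-subsidy: 113 - 8p = -59 + 5.5p gives p* = 344/27, q* = 299/27.
With the subsidy, sellers receive ps = pb + 2 for each unit, where pb is the price buyers pay.
Supply in terms of pb becomes qs = -59 + 5.5(pb + 2) = -48 + 5.5pb. Setting this equal to demand: 113 - 8pb = -48 + 5.5pb, so pb = 322/27.
Sellers receive ps = 322/27 + 2 = 376/27; q' = 113 − 8·(322/27) = 475/27.
ΔCS = ½(299/27 + 475/27)(344/27 − 322/27) = 946/81; ΔPS = ½(299/27 + 475/27)(376/27 − 344/27) = 1376/81.
Government spending = 2 × 475/27 = 950/27.
DWL = ½ × 2 × (475/27 − 299/27) = 176/27; fraction = (176/27) / (950/27) = 88/475.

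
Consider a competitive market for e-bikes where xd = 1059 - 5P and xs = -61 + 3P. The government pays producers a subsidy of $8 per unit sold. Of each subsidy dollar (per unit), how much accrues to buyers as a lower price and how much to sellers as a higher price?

Pre-subsidy: 1059 - 5P = -61 + 3P gives P* = 140, x* = 359.
With the subsidy, sellers receive Ps = Pb + 8 for each unit, where Pb is the price buyers pay.
Supply in terms of Pb becomes xs = -61 + 3(Pb + 8) = -37 + 3Pb. Setting this equal to demand: 1059 - 5Pb = -37 + 3Pb, so Pb = 137.
Sellers receive Ps = 137 + 8 = 145; x' = 1059 − 5·137 = 374.
Buyers' price falls by P* − Pb = 140 − 137 = 3; sellers' price rises by Ps − P* = 145 − 140 = 5.

Buyers gain $3 per unit; sellers gain $5 per unit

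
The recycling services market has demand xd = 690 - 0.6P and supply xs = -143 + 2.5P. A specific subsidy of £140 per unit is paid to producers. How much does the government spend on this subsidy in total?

Government cost = 2588880/31

Pre-subsidy: 690 - 0.6P = -143 + 2.5P gives P* = 8330/31, x* = 16392/31.
With the subsidy, sellers receive Ps = Pb + 140 for each unit, where Pb is the price buyers pay.
Supply in terms of Pb becomes xs = -143 + 2.5(Pb + 140) = 207 + 2.5Pb. Setting this equal to demand: 690 - 0.6Pb = 207 + 2.5Pb, so Pb = 4830/31.
Sellers receive Ps = 4830/31 + 140 = 9170/31; x' = 690 − 0.6·(4830/31) = 18492/31.
Government outlay = subsidy × quantity = 140 × 18492/31 = 2588880/31.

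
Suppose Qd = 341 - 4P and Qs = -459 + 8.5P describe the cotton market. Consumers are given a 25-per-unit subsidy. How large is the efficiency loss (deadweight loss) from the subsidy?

Pre-subsidy: 341 - 4P = -459 + 8.5P gives P* = 64, Q* = 85.
With the rebate, buyers effectively pay Pb = Ps − 25, where Ps is the price sellers receive.
Demand in terms of Ps becomes Qd = 341 − 4(Ps − 25) = 441 - 4Ps. Setting this equal to supply: 441 - 4Ps = -459 + 8.5Ps, so Ps = 72.
Buyers pay Pb = 72 − 25 = 47; Q' = -459 + 8.5·72 = 153.
The subsidy expands output by 153 − 85 = 68 past the efficient level; on those units the gap between marginal cost and willingness to pay runs from 0 up to 25.
DWL = ½ × 25 × 68 = 850.

Deadweight loss = 850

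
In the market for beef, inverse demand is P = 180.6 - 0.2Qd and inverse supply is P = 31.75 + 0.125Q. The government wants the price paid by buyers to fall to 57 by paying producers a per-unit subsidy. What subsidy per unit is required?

At a buyer price of 57, quantity demanded is 903 − 5·57 = 618.
Sellers supply 618 only when they receive Ps = 31.75 + 0.125·618 = 109.
s = Ps − Pb = 109 − 57 = 52.

Required subsidy s = 52 per unit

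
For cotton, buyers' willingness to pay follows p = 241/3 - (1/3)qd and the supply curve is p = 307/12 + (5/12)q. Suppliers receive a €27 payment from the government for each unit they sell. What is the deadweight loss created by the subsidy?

Deadweight loss = €486

Pre-subsidy: 241/3 - (1/3)q = 307/12 + (5/12)q gives q* = 73 and p* = 56.
With the subsidy, sellers receive ps = pb + 27 for each unit, where pb is the price buyers pay.
On the curves, pb = 241/3 - (1/3)q and ps = 307/12 + (5/12)q; the wedge ps − pb = 27 gives 307/12 + (5/12)q − (241/3 - (1/3)q) = 27, so q' = 109.
Then pb = 241/3 − (1/3)·109 = 44 and ps = 307/12 + (5/12)·109 = 71.
The subsidy expands output by 109 − 73 = 36 past the efficient level; on those units the gap between marginal cost and willingness to pay runs from 0 up to 27.
DWL = ½ × 27 × 36 = 486.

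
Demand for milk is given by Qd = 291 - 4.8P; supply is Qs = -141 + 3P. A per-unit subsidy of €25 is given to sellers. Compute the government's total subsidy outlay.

Government cost = 23175/13

Pre-subsidy: 291 - 4.8P = -141 + 3P gives P* = 720/13, Q* = 327/13.
With the subsidy, sellers receive Ps = Pb + 25 for each unit, where Pb is the price buyers pay.
Supply in terms of Pb becomes Qs = -141 + 3(Pb + 25) = -66 + 3Pb. Setting this equal to demand: 291 - 4.8Pb = -66 + 3Pb, so Pb = 595/13.
Sellers receive Ps = 595/13 + 25 = 920/13; Q' = 291 − 4.8·(595/13) = 927/13.
Government outlay = subsidy × quantity = 25 × 927/13 = 23175/13.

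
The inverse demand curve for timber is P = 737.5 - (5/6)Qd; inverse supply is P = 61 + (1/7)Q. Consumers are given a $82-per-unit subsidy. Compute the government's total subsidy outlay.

Pre-subsidy: 737.5 - (5/6)Q = 61 + (1/7)Q gives Q* = 693 and P* = 160.
With the rebate, buyers effectively pay Pb = Ps − 82, where Ps is the price sellers receive.
On the curves, Pb = 737.5 - (5/6)Q and Ps = 61 + (1/7)Q; the wedge Ps − Pb = 82 gives 61 + (1/7)Q − (737.5 - (5/6)Q) = 82, so Q' = 777.
Then Pb = 737.5 − (5/6)·777 = 90 and Ps = 61 + (1/7)·777 = 172.
Government outlay = subsidy × quantity = 82 × 777 = 63714.

Government cost = $63714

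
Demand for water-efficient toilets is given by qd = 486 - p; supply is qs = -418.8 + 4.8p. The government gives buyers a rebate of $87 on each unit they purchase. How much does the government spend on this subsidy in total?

Government cost = $34974

Pre-subsidy: 486 - p = -418.8 + 4.8p gives p* = 156, q* = 330.
With the rebate, buyers effectively pay pb = ps − 87, where ps is the price sellers receive.
Demand in terms of ps becomes qd = 486 − 1(ps − 87) = 573 - ps. Setting this equal to supply: 573 - ps = -418.8 + 4.8ps, so ps = 171.
Buyers pay pb = 171 − 87 = 84; q' = -418.8 + 4.8·171 = 402.
Government outlay = subsidy × quantity = 87 × 402 = 34974.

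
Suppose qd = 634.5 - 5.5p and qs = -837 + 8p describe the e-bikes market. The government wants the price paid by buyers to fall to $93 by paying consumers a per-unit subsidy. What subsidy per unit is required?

At a buyer price of 93, quantity demanded is 634.5 − 5.5·93 = 123.
Sellers supply 123 only when they receive ps with -837 + 8·ps = 123, i.e. ps = 120.
s = ps − pb = 120 − 93 = 27.

Required subsidy s = $27 per unit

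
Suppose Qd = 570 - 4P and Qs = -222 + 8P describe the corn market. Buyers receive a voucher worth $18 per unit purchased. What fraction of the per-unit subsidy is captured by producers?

Pre-subsidy: 570 - 4P = -222 + 8P gives P* = 66, Q* = 306.
With the rebate, buyers effectively pay Pb = Ps − 18, where Ps is the price sellers receive.
Demand in terms of Ps becomes Qd = 570 − 4(Ps − 18) = 642 - 4Ps. Setting this equal to supply: 642 - 4Ps = -222 + 8Ps, so Ps = 72.
Buyers pay Pb = 72 − 18 = 54; Q' = -222 + 8·72 = 354.
Buyers' price falls by P* − Pb = 66 − 54 = 12; sellers' price rises by Ps − P* = 72 − 66 = 6.
So producers capture 6/18 = 1/3 of each unit of subsidy.

Producer share = 1/3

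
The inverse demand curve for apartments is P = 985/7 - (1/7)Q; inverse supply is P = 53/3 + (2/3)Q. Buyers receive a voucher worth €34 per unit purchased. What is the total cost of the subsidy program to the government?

Pre-subsidy: 985/7 - (1/7)Q = 53/3 + (2/3)Q gives Q* = 152 and P* = 119.
With the rebate, buyers effectively pay Pb = Ps − 34, where Ps is the price sellers receive.
On the curves, Pb = 985/7 - (1/7)Q and Ps = 53/3 + (2/3)Q; the wedge Ps − Pb = 34 gives 53/3 + (2/3)Q − (985/7 - (1/7)Q) = 34, so Q' = 194.
Then Pb = 985/7 − (1/7)·194 = 113 and Ps = 53/3 + (2/3)·194 = 147.
Government outlay = subsidy × quantity = 34 × 194 = 6596.

Government cost = €6596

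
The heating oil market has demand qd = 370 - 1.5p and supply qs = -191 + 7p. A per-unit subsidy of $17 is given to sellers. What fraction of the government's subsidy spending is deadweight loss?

Pre-subsidy: 370 - 1.5p = -191 + 7p gives p* = 66, q* = 271.
With the subsidy, sellers receive ps = pb + 17 for each unit, where pb is the price buyers pay.
Supply in terms of pb becomes qs = -191 + 7(pb + 17) = -72 + 7pb. Setting this equal to demand: 370 - 1.5pb = -72 + 7pb, so pb = 52.
Sellers receive ps = 52 + 17 = 69; q' = 370 − 1.5·52 = 292.
ΔCS = ½(271 + 292)(66 − 52) = 3941; ΔPS = ½(271 + 292)(69 − 66) = 844.5.
Government spending = 17 × 292 = 4964.
DWL = ½ × 17 × (292 − 271) = 178.5; fraction = 178.5 / 4964 = 21/584.

DWL / government spending = 21/584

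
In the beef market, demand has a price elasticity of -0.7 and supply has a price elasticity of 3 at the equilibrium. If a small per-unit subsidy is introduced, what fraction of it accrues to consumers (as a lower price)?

Consumer share = 30/37

For a small subsidy around the equilibrium, the benefit split depends on the relative slopes, which at a point are proportional to the elasticities.
Buyer share = εs/(εs + |εd|) = 3/(3 + 0.7) = 30/37; seller share = |εd|/(εs + |εd|) = 7/37.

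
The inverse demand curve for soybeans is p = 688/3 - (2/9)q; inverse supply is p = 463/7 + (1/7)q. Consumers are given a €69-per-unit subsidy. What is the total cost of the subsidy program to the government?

Pre-subsidy: 688/3 - (2/9)q = 463/7 + (1/7)q gives q* = 447 and p* = 130.
With the rebate, buyers effectively pay pb = ps − 69, where ps is the price sellers receive.
On the curves, pb = 688/3 - (2/9)q and ps = 463/7 + (1/7)q; the wedge ps − pb = 69 gives 463/7 + (1/7)q − (688/3 - (2/9)q) = 69, so q' = 636.
Then pb = 688/3 − (2/9)·636 = 88 and ps = 463/7 + (1/7)·636 = 157.
Government outlay = subsidy × quantity = 69 × 636 = 43884.

Government cost = €43884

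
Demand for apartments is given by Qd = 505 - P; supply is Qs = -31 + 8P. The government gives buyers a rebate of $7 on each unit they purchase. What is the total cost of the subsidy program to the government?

Government cost = 9485/3

Pre-subsidy: 505 - P = -31 + 8P gives P* = 536/9, Q* = 4009/9.
With the rebate, buyers effectively pay Pb = Ps − 7, where Ps is the price sellers receive.
Demand in terms of Ps becomes Qd = 505 − 1(Ps − 7) = 512 - Ps. Setting this equal to supply: 512 - Ps = -31 + 8Ps, so Ps = 181/3.
Buyers pay Pb = 181/3 − 7 = 160/3; Q' = -31 + 8·(181/3) = 1355/3.
Government outlay = subsidy × quantity = 7 × 1355/3 = 9485/3.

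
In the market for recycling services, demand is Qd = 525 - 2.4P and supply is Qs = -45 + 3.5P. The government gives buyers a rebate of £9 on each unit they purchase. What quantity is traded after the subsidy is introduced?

Q' = 18051/59

Pre-subsidy: 525 - 2.4P = -45 + 3.5P gives P* = 5700/59, Q* = 17295/59.
With the rebate, buyers effectively pay Pb = Ps − 9, where Ps is the price sellers receive.
Demand in terms of Ps becomes Qd = 525 − 2.4(Ps − 9) = 546.6 - 2.4Ps. Setting this equal to supply: 546.6 - 2.4Ps = -45 + 3.5Ps, so Ps = 5916/59.
Buyers pay Pb = 5916/59 − 9 = 5385/59; Q' = -45 + 3.5·(5916/59) = 18051/59.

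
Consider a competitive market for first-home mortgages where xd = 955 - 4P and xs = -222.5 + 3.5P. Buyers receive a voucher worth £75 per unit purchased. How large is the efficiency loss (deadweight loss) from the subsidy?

Pre-subsidy: 955 - 4P = -222.5 + 3.5P gives P* = 157, x* = 327.
With the rebate, buyers effectively pay Pb = Ps − 75, where Ps is the price sellers receive.
Demand in terms of Ps becomes xd = 955 − 4(Ps − 75) = 1255 - 4Ps. Setting this equal to supply: 1255 - 4Ps = -222.5 + 3.5Ps, so Ps = 197.
Buyers pay Pb = 197 − 75 = 122; x' = -222.5 + 3.5·197 = 467.
The subsidy expands output by 467 − 327 = 140 past the efficient level; on those units the gap between marginal cost and willingness to pay runs from 0 up to 75.
DWL = ½ × 75 × 140 = 5250.

Deadweight loss = £5250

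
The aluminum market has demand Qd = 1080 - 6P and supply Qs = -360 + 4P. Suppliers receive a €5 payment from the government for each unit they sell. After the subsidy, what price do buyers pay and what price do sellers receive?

Buyers pay €142; sellers receive €147

Pre-subsidy: 1080 - 6P = -360 + 4P gives P* = 144, Q* = 216.
With the subsidy, sellers receive Ps = Pb + 5 for each unit, where Pb is the price buyers pay.
Supply in terms of Pb becomes Qs = -360 + 4(Pb + 5) = -340 + 4Pb. Setting this equal to demand: 1080 - 6Pb = -340 + 4Pb, so Pb = 142.
Sellers receive Ps = 142 + 5 = 147; Q' = 1080 − 6·142 = 228.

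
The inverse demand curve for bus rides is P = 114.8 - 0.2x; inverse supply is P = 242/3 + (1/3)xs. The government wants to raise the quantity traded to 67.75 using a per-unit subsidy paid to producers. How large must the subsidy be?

At x = 67.75, from the demand curve buyers pay Pb = 114.8 − 0.2·67.75 = 101.25; from the supply curve sellers need Ps = 242/3 + (1/3)·67.75 = 103.25.
The subsidy must fill the gap: s = Ps − Pb = 103.25 − 101.25 = 2.

Required subsidy s = 2 per unit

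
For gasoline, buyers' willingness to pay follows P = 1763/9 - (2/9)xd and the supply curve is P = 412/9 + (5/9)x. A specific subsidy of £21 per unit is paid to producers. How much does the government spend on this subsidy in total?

Government cost = £4620

Pre-subsidy: 1763/9 - (2/9)x = 412/9 + (5/9)x gives x* = 193 and P* = 153.
With the subsidy, sellers receive Ps = Pb + 21 for each unit, where Pb is the price buyers pay.
On the curves, Pb = 1763/9 - (2/9)x and Ps = 412/9 + (5/9)x; the wedge Ps − Pb = 21 gives 412/9 + (5/9)x − (1763/9 - (2/9)x) = 21, so x' = 220.
Then Pb = 1763/9 − (2/9)·220 = 147 and Ps = 412/9 + (5/9)·220 = 168.
Government outlay = subsidy × quantity = 21 × 220 = 4620.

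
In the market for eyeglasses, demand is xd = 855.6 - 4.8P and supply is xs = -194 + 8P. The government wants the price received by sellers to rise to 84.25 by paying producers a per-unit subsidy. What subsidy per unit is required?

At a seller price of 84.25, quantity supplied is -194 + 8·84.25 = 480.
Buyers absorb 480 only when they pay Pb with 855.6 − 4.8·Pb = 480, i.e. Pb = 78.25.
s = Ps − Pb = 84.25 − 78.25 = 6.

Required subsidy s = 6 per unit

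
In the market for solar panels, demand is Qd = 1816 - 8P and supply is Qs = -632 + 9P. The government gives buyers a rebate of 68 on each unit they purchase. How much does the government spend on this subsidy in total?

Pre-subsidy: 1816 - 8P = -632 + 9P gives P* = 144, Q* = 664.
With the rebate, buyers effectively pay Pb = Ps − 68, where Ps is the price sellers receive.
Demand in terms of Ps becomes Qd = 1816 − 8(Ps − 68) = 2360 - 8Ps. Setting this equal to supply: 2360 - 8Ps = -632 + 9Ps, so Ps = 176.
Buyers pay Pb = 176 − 68 = 108; Q' = -632 + 9·176 = 952.
Government outlay = subsidy × quantity = 68 × 952 = 64736.

Government cost = 64736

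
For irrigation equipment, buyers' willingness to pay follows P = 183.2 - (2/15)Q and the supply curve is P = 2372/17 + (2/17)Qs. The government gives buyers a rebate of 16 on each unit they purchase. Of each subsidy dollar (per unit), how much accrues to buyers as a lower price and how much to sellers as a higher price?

Pre-subsidy: 183.2 - (2/15)Q = 2372/17 + (2/17)Q gives Q* = 174 and P* = 160.
With the rebate, buyers effectively pay Pb = Ps − 16, where Ps is the price sellers receive.
On the curves, Pb = 183.2 - (2/15)Q and Ps = 2372/17 + (2/17)Q; the wedge Ps − Pb = 16 gives 2372/17 + (2/17)Q − (183.2 - (2/15)Q) = 16, so Q' = 237.75.
Then Pb = 183.2 − (2/15)·237.75 = 151.5 and Ps = 2372/17 + (2/17)·237.75 = 167.5.
Buyers' price falls by P* − Pb = 160 − 151.5 = 8.5; sellers' price rises by Ps − P* = 167.5 − 160 = 7.5.

Buyers gain 8.5 per unit; sellers gain 7.5 per unit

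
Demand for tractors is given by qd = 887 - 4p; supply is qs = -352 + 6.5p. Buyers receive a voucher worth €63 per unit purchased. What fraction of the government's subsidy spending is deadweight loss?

Pre-subsidy: 887 - 4p = -352 + 6.5p gives p* = 118, q* = 415.
With the rebate, buyers effectively pay pb = ps − 63, where ps is the price sellers receive.
Demand in terms of ps becomes qd = 887 − 4(ps − 63) = 1139 - 4ps. Setting this equal to supply: 1139 - 4ps = -352 + 6.5ps, so ps = 142.
Buyers pay pb = 142 − 63 = 79; q' = -352 + 6.5·142 = 571.
ΔCS = ½(415 + 571)(118 − 79) = 19227; ΔPS = ½(415 + 571)(142 − 118) = 11832.
Government spending = 63 × 571 = 35973.
DWL = ½ × 63 × (571 − 415) = 4914; fraction = 4914 / 35973 = 78/571.

DWL / government spending = 78/571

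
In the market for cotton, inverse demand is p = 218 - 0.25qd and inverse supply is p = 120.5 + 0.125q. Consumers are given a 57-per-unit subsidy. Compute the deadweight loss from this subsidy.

Pre-subsidy: 218 - 0.25q = 120.5 + 0.125q gives q* = 260 and p* = 153.
With the rebate, buyers effectively pay pb = ps − 57, where ps is the price sellers receive.
On the curves, pb = 218 - 0.25q and ps = 120.5 + 0.125q; the wedge ps − pb = 57 gives 120.5 + 0.125q − (218 - 0.25q) = 57, so q' = 412.
Then pb = 218 − 0.25·412 = 115 and ps = 120.5 + 0.125·412 = 172.
The subsidy expands output by 412 − 260 = 152 past the efficient level; on those units the gap between marginal cost and willingness to pay runs from 0 up to 57.
DWL = ½ × 57 × 152 = 4332.

Deadweight loss = 4332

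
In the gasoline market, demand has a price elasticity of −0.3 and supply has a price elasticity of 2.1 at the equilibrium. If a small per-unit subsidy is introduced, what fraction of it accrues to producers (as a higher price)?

For a small subsidy around the equilibrium, the benefit split depends on the relative slopes, which at a point are proportional to the elasticities.
Buyer share = εs/(εs + |εd|) = 2.1/(2.1 + 0.3) = 0.875; seller share = |εd|/(εs + |εd|) = 0.125.
So producers capture 0.125 of the subsidy.

Producer share = 0.125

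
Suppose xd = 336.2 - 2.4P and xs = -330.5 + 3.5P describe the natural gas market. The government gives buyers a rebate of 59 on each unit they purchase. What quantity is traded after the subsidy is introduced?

Pre-subsidy: 336.2 - 2.4P = -330.5 + 3.5P gives P* = 113, x* = 65.
With the rebate, buyers effectively pay Pb = Ps − 59, where Ps is the price sellers receive.
Demand in terms of Ps becomes xd = 336.2 − 2.4(Ps − 59) = 477.8 - 2.4Ps. Setting this equal to supply: 477.8 - 2.4Ps = -330.5 + 3.5Ps, so Ps = 137.
Buyers pay Pb = 137 − 59 = 78; x' = -330.5 + 3.5·137 = 149.

x' = 149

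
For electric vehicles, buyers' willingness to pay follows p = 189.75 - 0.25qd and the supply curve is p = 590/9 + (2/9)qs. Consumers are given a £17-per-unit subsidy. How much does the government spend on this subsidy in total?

Government cost = £5083

Pre-subsidy: 189.75 - 0.25q = 590/9 + (2/9)q gives q* = 263 and p* = 124.
With the rebate, buyers effectively pay pb = ps − 17, where ps is the price sellers receive.
On the curves, pb = 189.75 - 0.25q and ps = 590/9 + (2/9)q; the wedge ps − pb = 17 gives 590/9 + (2/9)q − (189.75 - 0.25q) = 17, so q' = 299.
Then pb = 189.75 − 0.25·299 = 115 and ps = 590/9 + (2/9)·299 = 132.
Government outlay = subsidy × quantity = 17 × 299 = 5083.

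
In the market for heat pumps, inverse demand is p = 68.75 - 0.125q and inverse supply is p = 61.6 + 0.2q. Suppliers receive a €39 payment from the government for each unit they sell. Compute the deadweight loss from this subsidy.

Deadweight loss = €2340

Pre-subsidy: 68.75 - 0.125q = 61.6 + 0.2q gives q* = 22 and p* = 66.
With the subsidy, sellers receive ps = pb + 39 for each unit, where pb is the price buyers pay.
On the curves, pb = 68.75 - 0.125q and ps = 61.6 + 0.2q; the wedge ps − pb = 39 gives 61.6 + 0.2q − (68.75 - 0.125q) = 39, so q' = 142.
Then pb = 68.75 − 0.125·142 = 51 and ps = 61.6 + 0.2·142 = 90.
The subsidy expands output by 142 − 22 = 120 past the efficient level; on those units the gap between marginal cost and willingness to pay runs from 0 up to 39.
DWL = ½ × 39 × 120 = 2340.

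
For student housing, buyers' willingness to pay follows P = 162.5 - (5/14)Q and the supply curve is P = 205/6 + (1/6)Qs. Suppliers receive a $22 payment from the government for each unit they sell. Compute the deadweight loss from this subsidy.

Pre-subsidy: 162.5 - (5/14)Q = 205/6 + (1/6)Q gives Q* = 245 and P* = 75.
With the subsidy, sellers receive Ps = Pb + 22 for each unit, where Pb is the price buyers pay.
On the curves, Pb = 162.5 - (5/14)Q and Ps = 205/6 + (1/6)Q; the wedge Ps − Pb = 22 gives 205/6 + (1/6)Q − (162.5 - (5/14)Q) = 22, so Q' = 287.
Then Pb = 162.5 − (5/14)·287 = 60 and Ps = 205/6 + (1/6)·287 = 82.
The subsidy expands output by 287 − 245 = 42 past the efficient level; on those units the gap between marginal cost and willingness to pay runs from 0 up to 22.
DWL = ½ × 22 × 42 = 462.

Deadweight loss = $462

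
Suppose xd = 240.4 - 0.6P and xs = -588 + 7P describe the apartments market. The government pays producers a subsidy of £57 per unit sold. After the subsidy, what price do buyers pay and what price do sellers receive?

Buyers pay £56.5; sellers receive £113.5

Pre-subsidy: 240.4 - 0.6P = -588 + 7P gives P* = 109, x* = 175.
With the subsidy, sellers receive Ps = Pb + 57 for each unit, where Pb is the price buyers pay.
Supply in terms of Pb becomes xs = -588 + 7(Pb + 57) = -189 + 7Pb. Setting this equal to demand: 240.4 - 0.6Pb = -189 + 7Pb, so Pb = 56.5.
Sellers receive Ps = 56.5 + 57 = 113.5; x' = 240.4 − 0.6·56.5 = 206.5.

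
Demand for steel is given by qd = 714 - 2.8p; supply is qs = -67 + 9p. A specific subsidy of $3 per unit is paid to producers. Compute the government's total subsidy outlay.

Pre-subsidy: 714 - 2.8p = -67 + 9p gives p* = 3905/59, q* = 31192/59.
With the subsidy, sellers receive ps = pb + 3 for each unit, where pb is the price buyers pay.
Supply in terms of pb becomes qs = -67 + 9(pb + 3) = -40 + 9pb. Setting this equal to demand: 714 - 2.8pb = -40 + 9pb, so pb = 3770/59.
Sellers receive ps = 3770/59 + 3 = 3947/59; q' = 714 − 2.8·(3770/59) = 31570/59.
Government outlay = subsidy × quantity = 3 × 31570/59 = 94710/59.

Government cost = 94710/59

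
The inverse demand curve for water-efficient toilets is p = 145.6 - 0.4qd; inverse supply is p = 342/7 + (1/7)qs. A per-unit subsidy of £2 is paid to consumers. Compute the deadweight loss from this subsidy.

Deadweight loss = 70/19

Pre-subsidy: 145.6 - 0.4q = 342/7 + (1/7)q gives q* = 3386/19 and p* = 1412/19.
With the rebate, buyers effectively pay pb = ps − 2, where ps is the price sellers receive.
On the curves, pb = 145.6 - 0.4q and ps = 342/7 + (1/7)q; the wedge ps − pb = 2 gives 342/7 + (1/7)q − (145.6 - 0.4q) = 2, so q' = 3456/19.
Then pb = 145.6 − 0.4·(3456/19) = 1384/19 and ps = 342/7 + (1/7)·(3456/19) = 1422/19.
The subsidy expands output by 3456/19 − 3386/19 = 70/19 past the efficient level; on those units the gap between marginal cost and willingness to pay runs from 0 up to 2.
DWL = ½ × 2 × 70/19 = 70/19.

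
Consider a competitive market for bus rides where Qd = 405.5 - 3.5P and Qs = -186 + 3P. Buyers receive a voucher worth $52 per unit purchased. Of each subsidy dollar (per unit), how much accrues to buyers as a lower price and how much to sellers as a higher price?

Buyers gain $24 per unit; sellers gain $28 per unit

Pre-subsidy: 405.5 - 3.5P = -186 + 3P gives P* = 91, Q* = 87.
With the rebate, buyers effectively pay Pb = Ps − 52, where Ps is the price sellers receive.
Demand in terms of Ps becomes Qd = 405.5 − 3.5(Ps − 52) = 587.5 - 3.5Ps. Setting this equal to supply: 587.5 - 3.5Ps = -186 + 3Ps, so Ps = 119.
Buyers pay Pb = 119 − 52 = 67; Q' = -186 + 3·119 = 171.
Buyers' price falls by P* − Pb = 91 − 67 = 24; sellers' price rises by Ps − P* = 119 − 91 = 28.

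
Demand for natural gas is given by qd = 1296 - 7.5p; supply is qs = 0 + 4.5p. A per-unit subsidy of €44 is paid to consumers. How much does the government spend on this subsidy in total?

Government cost = €26829

Pre-subsidy: 1296 - 7.5p = 0 + 4.5p gives p* = 108, q* = 486.
With the rebate, buyers effectively pay pb = ps − 44, where ps is the price sellers receive.
Demand in terms of ps becomes qd = 1296 − 7.5(ps − 44) = 1626 - 7.5ps. Setting this equal to supply: 1626 - 7.5ps = 0 + 4.5ps, so ps = 135.5.
Buyers pay pb = 135.5 − 44 = 91.5; q' = 0 + 4.5·135.5 = 609.75.
Government outlay = subsidy × quantity = 44 × 609.75 = 26829.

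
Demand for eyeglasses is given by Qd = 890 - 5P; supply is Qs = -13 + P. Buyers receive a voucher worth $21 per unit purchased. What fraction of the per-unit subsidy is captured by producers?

Producer share = 5/6

Pre-subsidy: 890 - 5P = -13 + P gives P* = 150.5, Q* = 137.5.
With the rebate, buyers effectively pay Pb = Ps − 21, where Ps is the price sellers receive.
Demand in terms of Ps becomes Qd = 890 − 5(Ps − 21) = 995 - 5Ps. Setting this equal to supply: 995 - 5Ps = -13 + Ps, so Ps = 168.
Buyers pay Pb = 168 − 21 = 147; Q' = -13 + 1·168 = 155.
Buyers' price falls by P* − Pb = 150.5 − 147 = 3.5; sellers' price rises by Ps − P* = 168 − 150.5 = 17.5.
So producers capture 17.5/21 = 5/6 of each unit of subsidy.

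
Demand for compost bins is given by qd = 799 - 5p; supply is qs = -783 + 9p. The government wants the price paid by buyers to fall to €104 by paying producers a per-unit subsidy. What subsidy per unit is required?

Required subsidy s = €14 per unit

At a buyer price of 104, quantity demanded is 799 − 5·104 = 279.
Sellers supply 279 only when they receive ps with -783 + 9·ps = 279, i.e. ps = 118.
s = ps − pb = 118 − 104 = 14.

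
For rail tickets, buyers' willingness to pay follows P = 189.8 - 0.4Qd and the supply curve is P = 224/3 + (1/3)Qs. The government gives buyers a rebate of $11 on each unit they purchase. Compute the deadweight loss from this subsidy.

Pre-subsidy: 189.8 - 0.4Q = 224/3 + (1/3)Q gives Q* = 157 and P* = 127.
With the rebate, buyers effectively pay Pb = Ps − 11, where Ps is the price sellers receive.
On the curves, Pb = 189.8 - 0.4Q and Ps = 224/3 + (1/3)Q; the wedge Ps − Pb = 11 gives 224/3 + (1/3)Q − (189.8 - 0.4Q) = 11, so Q' = 172.
Then Pb = 189.8 − 0.4·172 = 121 and Ps = 224/3 + (1/3)·172 = 132.
The subsidy expands output by 172 − 157 = 15 past the efficient level; on those units the gap between marginal cost and willingness to pay runs from 0 up to 11.
DWL = ½ × 11 × 15 = 82.5.

Deadweight loss = $82.5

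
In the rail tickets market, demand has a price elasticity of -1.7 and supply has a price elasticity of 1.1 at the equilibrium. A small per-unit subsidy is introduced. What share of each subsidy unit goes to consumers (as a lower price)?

For a small subsidy around the equilibrium, the benefit split depends on the relative slopes, which at a point are proportional to the elasticities.
Buyer share = εs/(εs + |εd|) = 1.1/(1.1 + 1.7) = 11/28; seller share = |εd|/(εs + |εd|) = 17/28.

Consumer share = 11/28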